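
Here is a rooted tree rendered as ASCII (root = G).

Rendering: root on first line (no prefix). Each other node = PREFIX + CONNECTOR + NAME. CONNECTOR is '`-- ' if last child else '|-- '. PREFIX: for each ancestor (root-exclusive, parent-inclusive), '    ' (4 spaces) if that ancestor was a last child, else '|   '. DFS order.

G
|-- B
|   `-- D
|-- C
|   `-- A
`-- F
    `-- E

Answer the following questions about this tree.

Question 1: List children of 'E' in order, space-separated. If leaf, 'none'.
Answer: none

Derivation:
Node E's children (from adjacency): (leaf)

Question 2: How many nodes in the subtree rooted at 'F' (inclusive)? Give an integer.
Answer: 2

Derivation:
Subtree rooted at F contains: E, F
Count = 2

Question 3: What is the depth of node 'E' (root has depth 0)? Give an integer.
Answer: 2

Derivation:
Path from root to E: G -> F -> E
Depth = number of edges = 2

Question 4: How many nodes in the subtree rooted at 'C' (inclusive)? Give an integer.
Subtree rooted at C contains: A, C
Count = 2

Answer: 2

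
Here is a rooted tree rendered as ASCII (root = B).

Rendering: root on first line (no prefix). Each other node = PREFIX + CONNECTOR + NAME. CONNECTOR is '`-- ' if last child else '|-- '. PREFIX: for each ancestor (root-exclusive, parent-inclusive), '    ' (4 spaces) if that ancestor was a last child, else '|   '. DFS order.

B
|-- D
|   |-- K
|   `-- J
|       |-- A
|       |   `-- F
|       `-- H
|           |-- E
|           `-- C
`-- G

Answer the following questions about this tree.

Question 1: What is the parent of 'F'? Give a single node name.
Answer: A

Derivation:
Scan adjacency: F appears as child of A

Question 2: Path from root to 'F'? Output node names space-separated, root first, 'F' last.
Walk down from root: B -> D -> J -> A -> F

Answer: B D J A F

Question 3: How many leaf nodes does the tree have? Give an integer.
Leaves (nodes with no children): C, E, F, G, K

Answer: 5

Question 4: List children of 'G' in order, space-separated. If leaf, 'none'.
Answer: none

Derivation:
Node G's children (from adjacency): (leaf)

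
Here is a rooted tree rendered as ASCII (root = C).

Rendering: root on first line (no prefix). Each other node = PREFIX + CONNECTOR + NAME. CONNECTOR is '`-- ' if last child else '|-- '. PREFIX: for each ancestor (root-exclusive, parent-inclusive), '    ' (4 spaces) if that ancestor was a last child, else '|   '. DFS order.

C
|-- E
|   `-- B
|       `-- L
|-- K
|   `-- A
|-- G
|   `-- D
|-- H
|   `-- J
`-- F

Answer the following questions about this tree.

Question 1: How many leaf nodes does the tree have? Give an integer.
Answer: 5

Derivation:
Leaves (nodes with no children): A, D, F, J, L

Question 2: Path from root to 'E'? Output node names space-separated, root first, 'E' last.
Answer: C E

Derivation:
Walk down from root: C -> E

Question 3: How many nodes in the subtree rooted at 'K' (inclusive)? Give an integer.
Subtree rooted at K contains: A, K
Count = 2

Answer: 2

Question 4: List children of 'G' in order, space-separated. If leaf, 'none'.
Node G's children (from adjacency): D

Answer: D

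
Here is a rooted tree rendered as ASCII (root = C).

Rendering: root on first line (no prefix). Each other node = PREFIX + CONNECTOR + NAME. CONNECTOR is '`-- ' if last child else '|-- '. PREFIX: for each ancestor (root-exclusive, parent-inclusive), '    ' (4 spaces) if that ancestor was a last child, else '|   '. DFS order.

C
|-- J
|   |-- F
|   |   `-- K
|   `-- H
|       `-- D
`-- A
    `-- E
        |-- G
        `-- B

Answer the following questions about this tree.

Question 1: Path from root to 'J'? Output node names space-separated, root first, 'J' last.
Answer: C J

Derivation:
Walk down from root: C -> J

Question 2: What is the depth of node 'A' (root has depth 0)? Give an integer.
Answer: 1

Derivation:
Path from root to A: C -> A
Depth = number of edges = 1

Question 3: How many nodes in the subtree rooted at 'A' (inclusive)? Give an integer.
Answer: 4

Derivation:
Subtree rooted at A contains: A, B, E, G
Count = 4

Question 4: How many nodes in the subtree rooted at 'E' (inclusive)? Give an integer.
Subtree rooted at E contains: B, E, G
Count = 3

Answer: 3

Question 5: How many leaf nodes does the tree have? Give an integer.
Answer: 4

Derivation:
Leaves (nodes with no children): B, D, G, K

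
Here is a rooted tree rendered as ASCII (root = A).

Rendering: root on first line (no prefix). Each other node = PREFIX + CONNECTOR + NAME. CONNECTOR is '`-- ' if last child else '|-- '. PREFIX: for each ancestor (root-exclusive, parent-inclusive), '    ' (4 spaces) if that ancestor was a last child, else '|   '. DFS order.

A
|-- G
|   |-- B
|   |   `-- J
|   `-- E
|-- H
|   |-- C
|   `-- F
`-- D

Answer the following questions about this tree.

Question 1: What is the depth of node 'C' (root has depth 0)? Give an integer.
Answer: 2

Derivation:
Path from root to C: A -> H -> C
Depth = number of edges = 2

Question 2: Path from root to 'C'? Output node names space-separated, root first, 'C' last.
Walk down from root: A -> H -> C

Answer: A H C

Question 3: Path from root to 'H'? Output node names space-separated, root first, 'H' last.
Answer: A H

Derivation:
Walk down from root: A -> H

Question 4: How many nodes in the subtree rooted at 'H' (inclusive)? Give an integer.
Answer: 3

Derivation:
Subtree rooted at H contains: C, F, H
Count = 3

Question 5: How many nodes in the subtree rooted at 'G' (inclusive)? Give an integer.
Answer: 4

Derivation:
Subtree rooted at G contains: B, E, G, J
Count = 4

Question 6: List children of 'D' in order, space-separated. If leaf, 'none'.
Node D's children (from adjacency): (leaf)

Answer: none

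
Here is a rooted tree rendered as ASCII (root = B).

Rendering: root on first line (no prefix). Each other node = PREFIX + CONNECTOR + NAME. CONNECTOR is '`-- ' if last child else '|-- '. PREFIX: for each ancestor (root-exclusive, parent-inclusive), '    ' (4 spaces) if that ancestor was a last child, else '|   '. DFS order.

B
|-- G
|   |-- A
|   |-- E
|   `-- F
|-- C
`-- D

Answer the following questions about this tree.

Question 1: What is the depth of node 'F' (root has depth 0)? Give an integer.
Path from root to F: B -> G -> F
Depth = number of edges = 2

Answer: 2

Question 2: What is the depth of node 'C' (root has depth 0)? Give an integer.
Answer: 1

Derivation:
Path from root to C: B -> C
Depth = number of edges = 1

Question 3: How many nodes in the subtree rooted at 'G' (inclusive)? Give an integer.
Subtree rooted at G contains: A, E, F, G
Count = 4

Answer: 4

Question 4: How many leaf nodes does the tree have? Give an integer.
Answer: 5

Derivation:
Leaves (nodes with no children): A, C, D, E, F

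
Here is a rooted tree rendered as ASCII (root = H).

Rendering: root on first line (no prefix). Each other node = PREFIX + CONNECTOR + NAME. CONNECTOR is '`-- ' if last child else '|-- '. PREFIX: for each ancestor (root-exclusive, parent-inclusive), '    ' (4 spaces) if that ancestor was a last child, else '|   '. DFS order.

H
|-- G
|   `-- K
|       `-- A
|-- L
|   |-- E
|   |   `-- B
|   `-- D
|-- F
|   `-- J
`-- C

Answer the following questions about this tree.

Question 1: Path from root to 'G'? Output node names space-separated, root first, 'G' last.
Answer: H G

Derivation:
Walk down from root: H -> G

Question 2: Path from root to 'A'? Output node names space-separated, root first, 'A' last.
Walk down from root: H -> G -> K -> A

Answer: H G K A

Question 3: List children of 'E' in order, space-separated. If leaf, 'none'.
Node E's children (from adjacency): B

Answer: B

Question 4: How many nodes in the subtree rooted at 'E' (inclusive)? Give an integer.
Answer: 2

Derivation:
Subtree rooted at E contains: B, E
Count = 2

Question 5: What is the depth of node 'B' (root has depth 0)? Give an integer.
Path from root to B: H -> L -> E -> B
Depth = number of edges = 3

Answer: 3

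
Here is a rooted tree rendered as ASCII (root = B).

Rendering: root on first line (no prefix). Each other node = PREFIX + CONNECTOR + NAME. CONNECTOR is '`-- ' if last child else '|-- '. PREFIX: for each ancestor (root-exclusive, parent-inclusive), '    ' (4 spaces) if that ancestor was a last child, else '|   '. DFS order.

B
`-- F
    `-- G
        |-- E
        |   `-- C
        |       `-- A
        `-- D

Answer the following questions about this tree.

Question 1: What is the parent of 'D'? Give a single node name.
Answer: G

Derivation:
Scan adjacency: D appears as child of G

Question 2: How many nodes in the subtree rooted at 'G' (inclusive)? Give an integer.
Subtree rooted at G contains: A, C, D, E, G
Count = 5

Answer: 5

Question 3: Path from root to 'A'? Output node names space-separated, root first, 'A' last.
Walk down from root: B -> F -> G -> E -> C -> A

Answer: B F G E C A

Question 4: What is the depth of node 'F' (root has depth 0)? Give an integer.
Path from root to F: B -> F
Depth = number of edges = 1

Answer: 1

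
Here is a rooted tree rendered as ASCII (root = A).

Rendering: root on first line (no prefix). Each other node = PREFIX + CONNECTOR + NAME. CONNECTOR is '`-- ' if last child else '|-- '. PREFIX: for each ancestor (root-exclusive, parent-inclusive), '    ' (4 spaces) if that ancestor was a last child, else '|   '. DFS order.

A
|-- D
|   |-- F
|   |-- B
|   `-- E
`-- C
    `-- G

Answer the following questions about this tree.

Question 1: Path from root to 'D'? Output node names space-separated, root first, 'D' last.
Walk down from root: A -> D

Answer: A D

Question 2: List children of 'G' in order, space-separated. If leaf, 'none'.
Answer: none

Derivation:
Node G's children (from adjacency): (leaf)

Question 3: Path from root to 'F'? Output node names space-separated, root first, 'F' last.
Answer: A D F

Derivation:
Walk down from root: A -> D -> F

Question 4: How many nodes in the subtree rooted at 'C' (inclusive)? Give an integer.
Subtree rooted at C contains: C, G
Count = 2

Answer: 2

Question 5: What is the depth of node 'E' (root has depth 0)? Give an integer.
Answer: 2

Derivation:
Path from root to E: A -> D -> E
Depth = number of edges = 2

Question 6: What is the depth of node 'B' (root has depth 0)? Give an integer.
Answer: 2

Derivation:
Path from root to B: A -> D -> B
Depth = number of edges = 2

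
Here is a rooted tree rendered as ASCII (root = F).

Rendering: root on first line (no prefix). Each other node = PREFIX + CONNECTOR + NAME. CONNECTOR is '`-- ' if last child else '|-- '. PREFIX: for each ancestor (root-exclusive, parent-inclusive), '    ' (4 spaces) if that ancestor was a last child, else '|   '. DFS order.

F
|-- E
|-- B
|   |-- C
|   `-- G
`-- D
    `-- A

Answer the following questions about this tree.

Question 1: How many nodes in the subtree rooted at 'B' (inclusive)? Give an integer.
Answer: 3

Derivation:
Subtree rooted at B contains: B, C, G
Count = 3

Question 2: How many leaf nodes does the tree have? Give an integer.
Answer: 4

Derivation:
Leaves (nodes with no children): A, C, E, G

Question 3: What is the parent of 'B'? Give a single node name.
Answer: F

Derivation:
Scan adjacency: B appears as child of F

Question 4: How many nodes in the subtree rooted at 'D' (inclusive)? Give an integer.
Subtree rooted at D contains: A, D
Count = 2

Answer: 2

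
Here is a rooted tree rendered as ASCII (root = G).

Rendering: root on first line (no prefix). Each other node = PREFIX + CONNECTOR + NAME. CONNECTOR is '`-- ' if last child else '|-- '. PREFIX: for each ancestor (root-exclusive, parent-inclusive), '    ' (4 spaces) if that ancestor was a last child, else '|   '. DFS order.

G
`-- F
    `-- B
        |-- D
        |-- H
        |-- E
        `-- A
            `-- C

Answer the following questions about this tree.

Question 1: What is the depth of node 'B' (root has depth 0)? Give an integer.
Answer: 2

Derivation:
Path from root to B: G -> F -> B
Depth = number of edges = 2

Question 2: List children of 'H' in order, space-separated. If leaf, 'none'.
Answer: none

Derivation:
Node H's children (from adjacency): (leaf)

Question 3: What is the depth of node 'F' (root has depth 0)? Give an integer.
Path from root to F: G -> F
Depth = number of edges = 1

Answer: 1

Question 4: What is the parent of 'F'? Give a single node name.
Answer: G

Derivation:
Scan adjacency: F appears as child of G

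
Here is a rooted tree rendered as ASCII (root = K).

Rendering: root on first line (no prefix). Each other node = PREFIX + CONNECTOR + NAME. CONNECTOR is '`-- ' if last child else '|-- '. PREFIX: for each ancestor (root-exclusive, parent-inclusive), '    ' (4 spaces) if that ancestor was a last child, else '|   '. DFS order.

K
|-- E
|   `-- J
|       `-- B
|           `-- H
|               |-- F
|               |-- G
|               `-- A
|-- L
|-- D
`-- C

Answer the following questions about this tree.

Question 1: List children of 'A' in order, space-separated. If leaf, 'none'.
Node A's children (from adjacency): (leaf)

Answer: none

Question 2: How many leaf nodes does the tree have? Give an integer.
Leaves (nodes with no children): A, C, D, F, G, L

Answer: 6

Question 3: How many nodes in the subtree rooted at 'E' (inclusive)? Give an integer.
Subtree rooted at E contains: A, B, E, F, G, H, J
Count = 7

Answer: 7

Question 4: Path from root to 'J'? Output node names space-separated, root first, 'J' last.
Answer: K E J

Derivation:
Walk down from root: K -> E -> J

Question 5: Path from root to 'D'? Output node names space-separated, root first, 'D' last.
Walk down from root: K -> D

Answer: K D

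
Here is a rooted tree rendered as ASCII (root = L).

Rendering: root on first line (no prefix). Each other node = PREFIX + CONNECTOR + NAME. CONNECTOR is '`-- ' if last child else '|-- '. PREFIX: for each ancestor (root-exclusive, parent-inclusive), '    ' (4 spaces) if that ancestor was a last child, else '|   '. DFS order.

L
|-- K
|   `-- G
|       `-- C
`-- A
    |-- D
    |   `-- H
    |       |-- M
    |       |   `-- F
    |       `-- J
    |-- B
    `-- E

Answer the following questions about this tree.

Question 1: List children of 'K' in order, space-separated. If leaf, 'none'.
Answer: G

Derivation:
Node K's children (from adjacency): G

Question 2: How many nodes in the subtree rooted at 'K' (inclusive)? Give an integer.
Answer: 3

Derivation:
Subtree rooted at K contains: C, G, K
Count = 3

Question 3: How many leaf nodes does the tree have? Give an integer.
Leaves (nodes with no children): B, C, E, F, J

Answer: 5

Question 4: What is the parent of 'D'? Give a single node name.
Answer: A

Derivation:
Scan adjacency: D appears as child of A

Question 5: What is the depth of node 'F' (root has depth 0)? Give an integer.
Answer: 5

Derivation:
Path from root to F: L -> A -> D -> H -> M -> F
Depth = number of edges = 5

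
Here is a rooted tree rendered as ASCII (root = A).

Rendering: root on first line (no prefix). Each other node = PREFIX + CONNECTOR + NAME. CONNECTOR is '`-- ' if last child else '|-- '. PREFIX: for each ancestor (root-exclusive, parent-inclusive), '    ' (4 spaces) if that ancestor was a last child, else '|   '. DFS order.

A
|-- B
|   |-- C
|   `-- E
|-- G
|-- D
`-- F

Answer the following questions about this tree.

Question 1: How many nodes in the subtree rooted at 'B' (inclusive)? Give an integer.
Subtree rooted at B contains: B, C, E
Count = 3

Answer: 3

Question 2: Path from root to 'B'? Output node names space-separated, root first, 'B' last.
Answer: A B

Derivation:
Walk down from root: A -> B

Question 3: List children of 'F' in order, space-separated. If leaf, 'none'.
Node F's children (from adjacency): (leaf)

Answer: none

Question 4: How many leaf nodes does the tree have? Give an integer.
Leaves (nodes with no children): C, D, E, F, G

Answer: 5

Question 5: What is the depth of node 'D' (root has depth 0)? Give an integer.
Answer: 1

Derivation:
Path from root to D: A -> D
Depth = number of edges = 1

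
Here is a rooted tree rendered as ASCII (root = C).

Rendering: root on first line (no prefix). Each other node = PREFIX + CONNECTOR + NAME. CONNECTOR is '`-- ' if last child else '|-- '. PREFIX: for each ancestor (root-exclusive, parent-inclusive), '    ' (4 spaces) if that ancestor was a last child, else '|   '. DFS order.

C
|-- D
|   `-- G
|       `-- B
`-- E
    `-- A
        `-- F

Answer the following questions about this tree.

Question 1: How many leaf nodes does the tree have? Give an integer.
Leaves (nodes with no children): B, F

Answer: 2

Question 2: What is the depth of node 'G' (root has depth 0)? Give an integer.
Path from root to G: C -> D -> G
Depth = number of edges = 2

Answer: 2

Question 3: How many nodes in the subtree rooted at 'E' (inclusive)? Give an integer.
Subtree rooted at E contains: A, E, F
Count = 3

Answer: 3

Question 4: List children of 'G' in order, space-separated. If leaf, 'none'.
Node G's children (from adjacency): B

Answer: B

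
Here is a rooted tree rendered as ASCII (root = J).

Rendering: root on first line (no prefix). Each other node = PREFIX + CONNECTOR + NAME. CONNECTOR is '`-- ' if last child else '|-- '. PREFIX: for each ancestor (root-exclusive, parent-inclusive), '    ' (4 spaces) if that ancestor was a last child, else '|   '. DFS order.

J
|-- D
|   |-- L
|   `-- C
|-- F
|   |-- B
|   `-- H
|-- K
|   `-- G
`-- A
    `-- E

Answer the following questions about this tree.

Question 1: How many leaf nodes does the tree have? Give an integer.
Leaves (nodes with no children): B, C, E, G, H, L

Answer: 6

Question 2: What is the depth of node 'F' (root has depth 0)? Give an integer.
Path from root to F: J -> F
Depth = number of edges = 1

Answer: 1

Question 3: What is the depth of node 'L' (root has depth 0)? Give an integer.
Path from root to L: J -> D -> L
Depth = number of edges = 2

Answer: 2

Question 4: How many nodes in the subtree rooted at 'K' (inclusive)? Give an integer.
Subtree rooted at K contains: G, K
Count = 2

Answer: 2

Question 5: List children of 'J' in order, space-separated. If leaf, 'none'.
Answer: D F K A

Derivation:
Node J's children (from adjacency): D, F, K, A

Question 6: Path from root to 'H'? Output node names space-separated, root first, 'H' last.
Answer: J F H

Derivation:
Walk down from root: J -> F -> H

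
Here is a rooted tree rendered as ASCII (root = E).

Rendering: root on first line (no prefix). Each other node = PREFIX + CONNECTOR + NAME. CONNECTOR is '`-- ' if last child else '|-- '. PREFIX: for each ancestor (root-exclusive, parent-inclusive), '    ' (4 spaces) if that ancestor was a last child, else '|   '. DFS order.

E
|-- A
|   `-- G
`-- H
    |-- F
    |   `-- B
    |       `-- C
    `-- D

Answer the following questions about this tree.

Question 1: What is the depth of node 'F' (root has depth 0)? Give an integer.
Answer: 2

Derivation:
Path from root to F: E -> H -> F
Depth = number of edges = 2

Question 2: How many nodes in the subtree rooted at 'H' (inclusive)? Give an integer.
Answer: 5

Derivation:
Subtree rooted at H contains: B, C, D, F, H
Count = 5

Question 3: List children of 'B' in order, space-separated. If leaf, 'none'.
Node B's children (from adjacency): C

Answer: C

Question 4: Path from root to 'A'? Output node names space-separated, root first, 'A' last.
Answer: E A

Derivation:
Walk down from root: E -> A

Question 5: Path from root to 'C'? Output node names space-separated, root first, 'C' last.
Answer: E H F B C

Derivation:
Walk down from root: E -> H -> F -> B -> C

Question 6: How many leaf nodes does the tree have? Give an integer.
Leaves (nodes with no children): C, D, G

Answer: 3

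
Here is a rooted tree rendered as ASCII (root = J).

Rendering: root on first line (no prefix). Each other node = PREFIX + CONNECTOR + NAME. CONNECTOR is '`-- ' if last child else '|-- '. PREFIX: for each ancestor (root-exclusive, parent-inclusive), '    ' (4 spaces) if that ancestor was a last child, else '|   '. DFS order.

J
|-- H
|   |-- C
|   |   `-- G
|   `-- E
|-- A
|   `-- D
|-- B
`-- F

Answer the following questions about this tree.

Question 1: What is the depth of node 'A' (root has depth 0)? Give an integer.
Path from root to A: J -> A
Depth = number of edges = 1

Answer: 1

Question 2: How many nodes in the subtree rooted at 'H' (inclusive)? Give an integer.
Answer: 4

Derivation:
Subtree rooted at H contains: C, E, G, H
Count = 4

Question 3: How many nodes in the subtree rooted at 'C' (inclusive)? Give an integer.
Subtree rooted at C contains: C, G
Count = 2

Answer: 2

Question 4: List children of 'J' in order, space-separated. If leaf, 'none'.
Node J's children (from adjacency): H, A, B, F

Answer: H A B F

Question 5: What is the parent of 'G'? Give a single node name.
Answer: C

Derivation:
Scan adjacency: G appears as child of C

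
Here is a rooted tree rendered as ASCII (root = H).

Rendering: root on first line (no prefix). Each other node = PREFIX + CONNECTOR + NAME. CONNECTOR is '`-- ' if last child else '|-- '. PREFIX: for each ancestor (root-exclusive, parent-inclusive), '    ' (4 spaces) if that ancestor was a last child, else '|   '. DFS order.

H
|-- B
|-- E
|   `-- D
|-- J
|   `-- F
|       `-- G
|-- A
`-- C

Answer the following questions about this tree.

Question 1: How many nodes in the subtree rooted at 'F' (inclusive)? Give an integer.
Answer: 2

Derivation:
Subtree rooted at F contains: F, G
Count = 2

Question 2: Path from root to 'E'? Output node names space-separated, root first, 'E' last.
Walk down from root: H -> E

Answer: H E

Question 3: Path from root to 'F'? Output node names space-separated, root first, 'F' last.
Walk down from root: H -> J -> F

Answer: H J F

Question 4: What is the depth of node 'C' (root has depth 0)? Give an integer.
Answer: 1

Derivation:
Path from root to C: H -> C
Depth = number of edges = 1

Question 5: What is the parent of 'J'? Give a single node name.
Answer: H

Derivation:
Scan adjacency: J appears as child of H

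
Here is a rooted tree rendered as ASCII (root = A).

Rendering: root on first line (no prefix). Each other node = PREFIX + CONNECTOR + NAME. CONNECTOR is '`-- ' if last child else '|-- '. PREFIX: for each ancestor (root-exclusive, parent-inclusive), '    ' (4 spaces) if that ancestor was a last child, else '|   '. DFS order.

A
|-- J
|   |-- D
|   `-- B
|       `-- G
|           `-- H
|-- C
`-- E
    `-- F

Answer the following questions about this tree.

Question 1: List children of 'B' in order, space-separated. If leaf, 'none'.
Answer: G

Derivation:
Node B's children (from adjacency): G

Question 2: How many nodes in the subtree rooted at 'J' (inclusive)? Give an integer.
Subtree rooted at J contains: B, D, G, H, J
Count = 5

Answer: 5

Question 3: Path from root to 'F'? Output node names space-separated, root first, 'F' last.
Answer: A E F

Derivation:
Walk down from root: A -> E -> F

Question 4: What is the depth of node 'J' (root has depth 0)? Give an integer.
Answer: 1

Derivation:
Path from root to J: A -> J
Depth = number of edges = 1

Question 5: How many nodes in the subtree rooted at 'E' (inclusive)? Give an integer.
Subtree rooted at E contains: E, F
Count = 2

Answer: 2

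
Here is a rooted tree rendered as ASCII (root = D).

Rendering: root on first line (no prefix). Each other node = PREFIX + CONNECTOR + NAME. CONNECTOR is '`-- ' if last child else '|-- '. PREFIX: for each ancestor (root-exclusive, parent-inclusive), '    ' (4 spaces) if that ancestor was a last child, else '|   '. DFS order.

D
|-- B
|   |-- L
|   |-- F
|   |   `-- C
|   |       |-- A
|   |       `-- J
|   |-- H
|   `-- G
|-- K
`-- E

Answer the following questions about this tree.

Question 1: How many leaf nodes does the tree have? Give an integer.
Leaves (nodes with no children): A, E, G, H, J, K, L

Answer: 7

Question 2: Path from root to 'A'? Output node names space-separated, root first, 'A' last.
Answer: D B F C A

Derivation:
Walk down from root: D -> B -> F -> C -> A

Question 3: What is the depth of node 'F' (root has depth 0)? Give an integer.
Path from root to F: D -> B -> F
Depth = number of edges = 2

Answer: 2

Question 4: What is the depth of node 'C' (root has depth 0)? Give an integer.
Path from root to C: D -> B -> F -> C
Depth = number of edges = 3

Answer: 3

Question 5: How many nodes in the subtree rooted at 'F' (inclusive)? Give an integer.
Answer: 4

Derivation:
Subtree rooted at F contains: A, C, F, J
Count = 4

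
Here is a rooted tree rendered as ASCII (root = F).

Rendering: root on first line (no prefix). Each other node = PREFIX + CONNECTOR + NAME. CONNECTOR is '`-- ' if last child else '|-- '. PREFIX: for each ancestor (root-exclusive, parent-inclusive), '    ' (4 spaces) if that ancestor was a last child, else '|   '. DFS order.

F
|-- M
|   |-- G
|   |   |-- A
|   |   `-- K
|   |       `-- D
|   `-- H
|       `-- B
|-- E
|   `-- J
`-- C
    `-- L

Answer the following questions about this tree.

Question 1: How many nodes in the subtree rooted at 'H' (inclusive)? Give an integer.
Subtree rooted at H contains: B, H
Count = 2

Answer: 2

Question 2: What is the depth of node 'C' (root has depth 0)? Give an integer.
Path from root to C: F -> C
Depth = number of edges = 1

Answer: 1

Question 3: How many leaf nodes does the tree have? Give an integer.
Leaves (nodes with no children): A, B, D, J, L

Answer: 5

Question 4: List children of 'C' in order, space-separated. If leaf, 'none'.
Answer: L

Derivation:
Node C's children (from adjacency): L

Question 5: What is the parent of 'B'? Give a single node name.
Answer: H

Derivation:
Scan adjacency: B appears as child of H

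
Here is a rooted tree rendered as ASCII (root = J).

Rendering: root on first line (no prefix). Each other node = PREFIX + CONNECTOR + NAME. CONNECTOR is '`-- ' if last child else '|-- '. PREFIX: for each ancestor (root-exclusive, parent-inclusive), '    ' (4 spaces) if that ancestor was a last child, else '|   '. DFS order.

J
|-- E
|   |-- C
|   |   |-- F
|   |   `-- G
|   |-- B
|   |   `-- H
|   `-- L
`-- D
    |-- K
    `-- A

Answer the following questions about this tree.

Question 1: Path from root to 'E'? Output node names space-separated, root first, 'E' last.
Answer: J E

Derivation:
Walk down from root: J -> E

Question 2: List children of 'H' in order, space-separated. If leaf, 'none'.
Node H's children (from adjacency): (leaf)

Answer: none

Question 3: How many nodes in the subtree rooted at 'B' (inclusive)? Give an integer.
Subtree rooted at B contains: B, H
Count = 2

Answer: 2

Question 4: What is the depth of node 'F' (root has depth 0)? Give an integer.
Answer: 3

Derivation:
Path from root to F: J -> E -> C -> F
Depth = number of edges = 3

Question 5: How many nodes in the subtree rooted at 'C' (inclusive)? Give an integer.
Subtree rooted at C contains: C, F, G
Count = 3

Answer: 3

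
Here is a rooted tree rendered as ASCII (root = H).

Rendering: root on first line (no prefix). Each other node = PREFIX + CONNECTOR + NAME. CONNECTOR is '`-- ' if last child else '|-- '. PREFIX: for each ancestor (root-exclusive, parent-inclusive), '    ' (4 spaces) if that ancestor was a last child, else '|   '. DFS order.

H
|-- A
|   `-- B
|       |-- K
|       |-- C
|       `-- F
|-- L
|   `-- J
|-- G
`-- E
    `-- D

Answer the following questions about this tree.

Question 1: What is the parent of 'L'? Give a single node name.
Answer: H

Derivation:
Scan adjacency: L appears as child of H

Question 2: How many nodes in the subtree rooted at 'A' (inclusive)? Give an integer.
Subtree rooted at A contains: A, B, C, F, K
Count = 5

Answer: 5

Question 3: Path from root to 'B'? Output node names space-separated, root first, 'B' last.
Walk down from root: H -> A -> B

Answer: H A B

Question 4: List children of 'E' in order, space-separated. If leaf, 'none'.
Answer: D

Derivation:
Node E's children (from adjacency): D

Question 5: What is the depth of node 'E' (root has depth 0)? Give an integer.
Path from root to E: H -> E
Depth = number of edges = 1

Answer: 1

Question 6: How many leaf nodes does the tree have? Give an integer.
Answer: 6

Derivation:
Leaves (nodes with no children): C, D, F, G, J, K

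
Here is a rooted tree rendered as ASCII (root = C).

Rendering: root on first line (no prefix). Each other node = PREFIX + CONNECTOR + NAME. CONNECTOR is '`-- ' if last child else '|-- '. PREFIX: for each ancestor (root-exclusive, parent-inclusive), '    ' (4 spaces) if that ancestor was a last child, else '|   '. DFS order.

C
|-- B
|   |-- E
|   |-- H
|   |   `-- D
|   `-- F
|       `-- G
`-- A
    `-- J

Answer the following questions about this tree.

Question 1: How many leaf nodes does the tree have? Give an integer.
Answer: 4

Derivation:
Leaves (nodes with no children): D, E, G, J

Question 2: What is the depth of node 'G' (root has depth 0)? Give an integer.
Path from root to G: C -> B -> F -> G
Depth = number of edges = 3

Answer: 3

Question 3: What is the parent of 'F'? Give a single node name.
Answer: B

Derivation:
Scan adjacency: F appears as child of B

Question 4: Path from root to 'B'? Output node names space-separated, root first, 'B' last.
Walk down from root: C -> B

Answer: C B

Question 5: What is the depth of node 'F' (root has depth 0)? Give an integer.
Answer: 2

Derivation:
Path from root to F: C -> B -> F
Depth = number of edges = 2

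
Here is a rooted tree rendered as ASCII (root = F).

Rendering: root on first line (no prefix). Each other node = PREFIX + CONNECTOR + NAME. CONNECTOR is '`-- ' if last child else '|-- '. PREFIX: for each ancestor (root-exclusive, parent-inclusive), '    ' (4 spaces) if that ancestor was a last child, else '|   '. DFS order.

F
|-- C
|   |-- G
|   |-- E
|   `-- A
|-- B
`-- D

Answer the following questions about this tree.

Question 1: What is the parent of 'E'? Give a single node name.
Scan adjacency: E appears as child of C

Answer: C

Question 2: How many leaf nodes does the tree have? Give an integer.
Answer: 5

Derivation:
Leaves (nodes with no children): A, B, D, E, G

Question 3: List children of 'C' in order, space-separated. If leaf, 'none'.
Answer: G E A

Derivation:
Node C's children (from adjacency): G, E, A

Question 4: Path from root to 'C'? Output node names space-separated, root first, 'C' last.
Answer: F C

Derivation:
Walk down from root: F -> C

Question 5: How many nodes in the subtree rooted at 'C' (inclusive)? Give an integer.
Answer: 4

Derivation:
Subtree rooted at C contains: A, C, E, G
Count = 4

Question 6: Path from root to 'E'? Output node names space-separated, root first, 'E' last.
Walk down from root: F -> C -> E

Answer: F C E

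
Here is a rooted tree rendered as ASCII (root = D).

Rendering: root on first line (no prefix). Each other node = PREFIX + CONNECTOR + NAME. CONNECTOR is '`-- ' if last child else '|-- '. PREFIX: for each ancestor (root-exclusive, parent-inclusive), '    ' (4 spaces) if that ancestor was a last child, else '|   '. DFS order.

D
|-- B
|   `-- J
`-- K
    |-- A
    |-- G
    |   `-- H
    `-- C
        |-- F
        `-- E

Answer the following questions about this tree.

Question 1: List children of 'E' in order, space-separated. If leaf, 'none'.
Node E's children (from adjacency): (leaf)

Answer: none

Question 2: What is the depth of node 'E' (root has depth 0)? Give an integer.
Answer: 3

Derivation:
Path from root to E: D -> K -> C -> E
Depth = number of edges = 3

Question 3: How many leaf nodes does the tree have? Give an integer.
Leaves (nodes with no children): A, E, F, H, J

Answer: 5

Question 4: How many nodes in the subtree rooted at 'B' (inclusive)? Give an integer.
Answer: 2

Derivation:
Subtree rooted at B contains: B, J
Count = 2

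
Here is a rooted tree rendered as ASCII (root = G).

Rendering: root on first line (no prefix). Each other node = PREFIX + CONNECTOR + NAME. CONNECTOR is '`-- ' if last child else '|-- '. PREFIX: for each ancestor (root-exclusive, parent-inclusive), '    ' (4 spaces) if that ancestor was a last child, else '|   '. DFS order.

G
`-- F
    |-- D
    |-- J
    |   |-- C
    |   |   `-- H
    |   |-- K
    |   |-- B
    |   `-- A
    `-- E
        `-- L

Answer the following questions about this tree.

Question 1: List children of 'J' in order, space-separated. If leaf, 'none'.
Node J's children (from adjacency): C, K, B, A

Answer: C K B A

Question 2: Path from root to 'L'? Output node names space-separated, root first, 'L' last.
Answer: G F E L

Derivation:
Walk down from root: G -> F -> E -> L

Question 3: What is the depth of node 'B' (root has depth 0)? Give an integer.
Answer: 3

Derivation:
Path from root to B: G -> F -> J -> B
Depth = number of edges = 3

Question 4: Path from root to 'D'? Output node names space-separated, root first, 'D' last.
Walk down from root: G -> F -> D

Answer: G F D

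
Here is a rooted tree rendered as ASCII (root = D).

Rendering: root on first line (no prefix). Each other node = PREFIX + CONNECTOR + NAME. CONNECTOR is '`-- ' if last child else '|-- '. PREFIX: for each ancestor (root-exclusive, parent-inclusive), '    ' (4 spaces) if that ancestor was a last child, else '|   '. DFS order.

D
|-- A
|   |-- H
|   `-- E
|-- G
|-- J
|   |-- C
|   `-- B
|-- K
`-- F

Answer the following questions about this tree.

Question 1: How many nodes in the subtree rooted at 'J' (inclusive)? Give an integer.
Subtree rooted at J contains: B, C, J
Count = 3

Answer: 3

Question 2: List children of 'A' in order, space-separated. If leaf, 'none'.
Node A's children (from adjacency): H, E

Answer: H E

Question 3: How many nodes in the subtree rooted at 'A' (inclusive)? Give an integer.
Answer: 3

Derivation:
Subtree rooted at A contains: A, E, H
Count = 3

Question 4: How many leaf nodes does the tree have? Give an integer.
Answer: 7

Derivation:
Leaves (nodes with no children): B, C, E, F, G, H, K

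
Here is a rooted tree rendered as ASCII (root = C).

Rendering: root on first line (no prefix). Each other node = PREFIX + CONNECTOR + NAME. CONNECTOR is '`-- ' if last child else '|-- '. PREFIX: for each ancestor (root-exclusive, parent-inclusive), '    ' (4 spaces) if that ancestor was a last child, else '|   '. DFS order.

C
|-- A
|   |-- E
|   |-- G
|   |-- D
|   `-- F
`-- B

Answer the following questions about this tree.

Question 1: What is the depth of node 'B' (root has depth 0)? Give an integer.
Answer: 1

Derivation:
Path from root to B: C -> B
Depth = number of edges = 1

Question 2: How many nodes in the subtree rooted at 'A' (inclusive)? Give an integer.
Subtree rooted at A contains: A, D, E, F, G
Count = 5

Answer: 5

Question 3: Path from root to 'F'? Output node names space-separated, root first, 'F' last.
Walk down from root: C -> A -> F

Answer: C A F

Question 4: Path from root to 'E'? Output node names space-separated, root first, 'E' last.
Answer: C A E

Derivation:
Walk down from root: C -> A -> E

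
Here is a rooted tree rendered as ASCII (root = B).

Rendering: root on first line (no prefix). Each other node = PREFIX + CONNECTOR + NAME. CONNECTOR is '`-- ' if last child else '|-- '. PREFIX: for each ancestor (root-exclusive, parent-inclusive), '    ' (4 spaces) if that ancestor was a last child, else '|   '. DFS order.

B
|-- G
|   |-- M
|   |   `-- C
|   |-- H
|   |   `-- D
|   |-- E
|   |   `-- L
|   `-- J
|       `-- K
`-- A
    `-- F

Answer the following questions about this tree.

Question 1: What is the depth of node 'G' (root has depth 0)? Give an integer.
Path from root to G: B -> G
Depth = number of edges = 1

Answer: 1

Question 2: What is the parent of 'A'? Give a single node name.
Answer: B

Derivation:
Scan adjacency: A appears as child of B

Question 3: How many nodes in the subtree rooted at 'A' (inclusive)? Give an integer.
Answer: 2

Derivation:
Subtree rooted at A contains: A, F
Count = 2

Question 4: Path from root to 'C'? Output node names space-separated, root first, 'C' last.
Answer: B G M C

Derivation:
Walk down from root: B -> G -> M -> C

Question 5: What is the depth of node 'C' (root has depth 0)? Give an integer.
Path from root to C: B -> G -> M -> C
Depth = number of edges = 3

Answer: 3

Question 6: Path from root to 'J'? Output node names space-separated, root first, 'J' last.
Answer: B G J

Derivation:
Walk down from root: B -> G -> J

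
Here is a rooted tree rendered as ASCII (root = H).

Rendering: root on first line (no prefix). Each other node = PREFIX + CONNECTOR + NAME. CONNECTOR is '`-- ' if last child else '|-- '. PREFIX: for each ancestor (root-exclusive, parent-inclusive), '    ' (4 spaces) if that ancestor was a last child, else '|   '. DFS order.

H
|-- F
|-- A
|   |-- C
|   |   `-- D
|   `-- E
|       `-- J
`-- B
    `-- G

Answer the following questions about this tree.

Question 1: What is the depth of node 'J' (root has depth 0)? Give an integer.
Answer: 3

Derivation:
Path from root to J: H -> A -> E -> J
Depth = number of edges = 3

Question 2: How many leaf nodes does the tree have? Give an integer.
Leaves (nodes with no children): D, F, G, J

Answer: 4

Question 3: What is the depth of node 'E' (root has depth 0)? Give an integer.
Answer: 2

Derivation:
Path from root to E: H -> A -> E
Depth = number of edges = 2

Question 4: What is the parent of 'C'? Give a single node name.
Scan adjacency: C appears as child of A

Answer: A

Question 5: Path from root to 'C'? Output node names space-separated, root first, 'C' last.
Walk down from root: H -> A -> C

Answer: H A C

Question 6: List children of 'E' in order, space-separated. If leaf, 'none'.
Node E's children (from adjacency): J

Answer: J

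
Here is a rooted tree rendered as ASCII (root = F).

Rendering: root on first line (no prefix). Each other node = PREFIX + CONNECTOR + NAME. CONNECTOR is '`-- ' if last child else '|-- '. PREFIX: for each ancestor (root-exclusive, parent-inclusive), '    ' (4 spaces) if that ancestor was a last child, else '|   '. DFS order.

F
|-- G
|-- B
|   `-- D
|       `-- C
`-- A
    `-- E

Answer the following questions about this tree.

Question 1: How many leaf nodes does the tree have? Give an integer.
Leaves (nodes with no children): C, E, G

Answer: 3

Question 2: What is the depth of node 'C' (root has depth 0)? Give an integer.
Path from root to C: F -> B -> D -> C
Depth = number of edges = 3

Answer: 3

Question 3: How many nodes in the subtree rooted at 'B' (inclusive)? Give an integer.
Answer: 3

Derivation:
Subtree rooted at B contains: B, C, D
Count = 3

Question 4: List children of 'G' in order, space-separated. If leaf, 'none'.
Answer: none

Derivation:
Node G's children (from adjacency): (leaf)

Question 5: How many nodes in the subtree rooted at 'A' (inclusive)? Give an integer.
Subtree rooted at A contains: A, E
Count = 2

Answer: 2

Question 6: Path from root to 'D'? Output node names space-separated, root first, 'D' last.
Answer: F B D

Derivation:
Walk down from root: F -> B -> D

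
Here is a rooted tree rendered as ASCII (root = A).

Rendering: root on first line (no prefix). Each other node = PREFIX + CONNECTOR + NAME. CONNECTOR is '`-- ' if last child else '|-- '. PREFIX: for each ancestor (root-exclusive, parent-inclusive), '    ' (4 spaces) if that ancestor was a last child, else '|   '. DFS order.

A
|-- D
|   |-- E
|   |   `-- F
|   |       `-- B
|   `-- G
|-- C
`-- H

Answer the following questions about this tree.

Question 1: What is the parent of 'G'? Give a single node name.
Scan adjacency: G appears as child of D

Answer: D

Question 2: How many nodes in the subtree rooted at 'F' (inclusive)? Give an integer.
Answer: 2

Derivation:
Subtree rooted at F contains: B, F
Count = 2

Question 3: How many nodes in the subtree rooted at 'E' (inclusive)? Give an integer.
Subtree rooted at E contains: B, E, F
Count = 3

Answer: 3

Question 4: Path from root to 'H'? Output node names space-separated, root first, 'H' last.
Answer: A H

Derivation:
Walk down from root: A -> H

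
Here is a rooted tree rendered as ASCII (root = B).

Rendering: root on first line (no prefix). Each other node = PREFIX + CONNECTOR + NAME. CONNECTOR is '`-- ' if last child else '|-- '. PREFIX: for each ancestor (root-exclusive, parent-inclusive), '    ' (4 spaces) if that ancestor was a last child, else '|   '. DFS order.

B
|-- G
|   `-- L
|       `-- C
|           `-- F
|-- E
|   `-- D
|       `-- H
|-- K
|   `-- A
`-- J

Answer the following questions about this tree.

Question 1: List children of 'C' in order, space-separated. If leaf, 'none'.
Node C's children (from adjacency): F

Answer: F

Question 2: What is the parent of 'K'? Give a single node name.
Scan adjacency: K appears as child of B

Answer: B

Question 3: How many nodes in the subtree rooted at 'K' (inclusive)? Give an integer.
Subtree rooted at K contains: A, K
Count = 2

Answer: 2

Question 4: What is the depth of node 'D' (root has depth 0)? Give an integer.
Answer: 2

Derivation:
Path from root to D: B -> E -> D
Depth = number of edges = 2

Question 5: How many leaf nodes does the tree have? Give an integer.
Leaves (nodes with no children): A, F, H, J

Answer: 4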